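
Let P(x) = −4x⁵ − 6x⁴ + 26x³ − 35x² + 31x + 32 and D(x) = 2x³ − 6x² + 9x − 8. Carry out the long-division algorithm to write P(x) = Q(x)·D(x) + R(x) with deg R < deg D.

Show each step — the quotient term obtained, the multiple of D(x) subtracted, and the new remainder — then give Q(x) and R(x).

Q(x) = −2x² − 9x − 5; R(x) = 4x − 8

Step 1: lead(−4x⁵ − 6x⁴ + 26x³ − 35x² + 31x + 32) ÷ lead(D) = −4x⁵ ÷ 2x³ = −2x². Subtract (−2x²)·D = −4x⁵ + 12x⁴ − 18x³ + 16x². Remainder: −18x⁴ + 44x³ − 51x² + 31x + 32.
Step 2: lead(−18x⁴ + 44x³ − 51x² + 31x + 32) ÷ lead(D) = −18x⁴ ÷ 2x³ = −9x. Subtract (−9x)·D = −18x⁴ + 54x³ − 81x² + 72x. Remainder: −10x³ + 30x² − 41x + 32.
Step 3: lead(−10x³ + 30x² − 41x + 32) ÷ lead(D) = −10x³ ÷ 2x³ = −5. Subtract (−5)·D = −10x³ + 30x² − 45x + 40. Remainder: 4x − 8.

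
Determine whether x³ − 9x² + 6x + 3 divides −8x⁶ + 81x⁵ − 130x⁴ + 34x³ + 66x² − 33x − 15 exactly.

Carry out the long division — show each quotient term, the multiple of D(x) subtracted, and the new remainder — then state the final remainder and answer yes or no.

R(x) = 0, so D(x) is a factor of P(x). yes

Step 1: lead(−8x⁶ + 81x⁵ − 130x⁴ + 34x³ + 66x² − 33x − 15) ÷ lead(D) = −8x⁶ ÷ x³ = −8x³. Subtract (−8x³)·D = −8x⁶ + 72x⁵ − 48x⁴ − 24x³. Remainder: 9x⁵ − 82x⁴ + 58x³ + 66x² − 33x − 15.
Step 2: lead(9x⁵ − 82x⁴ + 58x³ + 66x² − 33x − 15) ÷ lead(D) = 9x⁵ ÷ x³ = 9x². Subtract (9x²)·D = 9x⁵ − 81x⁴ + 54x³ + 27x². Remainder: −x⁴ + 4x³ + 39x² − 33x − 15.
Step 3: lead(−x⁴ + 4x³ + 39x² − 33x − 15) ÷ lead(D) = −x⁴ ÷ x³ = −x. Subtract (−x)·D = −x⁴ + 9x³ − 6x² − 3x. Remainder: −5x³ + 45x² − 30x − 15.
Step 4: lead(−5x³ + 45x² − 30x − 15) ÷ lead(D) = −5x³ ÷ x³ = −5. Subtract (−5)·D = −5x³ + 45x² − 30x − 15. Remainder: 0.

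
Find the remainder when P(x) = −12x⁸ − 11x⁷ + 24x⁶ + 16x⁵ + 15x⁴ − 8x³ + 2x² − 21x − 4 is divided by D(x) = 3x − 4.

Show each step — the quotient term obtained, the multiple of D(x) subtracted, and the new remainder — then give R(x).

R(x) = 0

Step 1: lead(−12x⁸ − 11x⁷ + 24x⁶ + 16x⁵ + 15x⁴ − 8x³ + 2x² − 21x − 4) ÷ lead(D) = −12x⁸ ÷ 3x = −4x⁷. Subtract (−4x⁷)·D = −12x⁸ + 16x⁷. Remainder: −27x⁷ + 24x⁶ + 16x⁵ + 15x⁴ − 8x³ + 2x² − 21x − 4.
Step 2: lead(−27x⁷ + 24x⁶ + 16x⁵ + 15x⁴ − 8x³ + 2x² − 21x − 4) ÷ lead(D) = −27x⁷ ÷ 3x = −9x⁶. Subtract (−9x⁶)·D = −27x⁷ + 36x⁶. Remainder: −12x⁶ + 16x⁵ + 15x⁴ − 8x³ + 2x² − 21x − 4.
Step 3: lead(−12x⁶ + 16x⁵ + 15x⁴ − 8x³ + 2x² − 21x − 4) ÷ lead(D) = −12x⁶ ÷ 3x = −4x⁵. Subtract (−4x⁵)·D = −12x⁶ + 16x⁵. Remainder: 15x⁴ − 8x³ + 2x² − 21x − 4.
Step 4: lead(15x⁴ − 8x³ + 2x² − 21x − 4) ÷ lead(D) = 15x⁴ ÷ 3x = 5x³. Subtract (5x³)·D = 15x⁴ − 20x³. Remainder: 12x³ + 2x² − 21x − 4.
Step 5: lead(12x³ + 2x² − 21x − 4) ÷ lead(D) = 12x³ ÷ 3x = 4x². Subtract (4x²)·D = 12x³ − 16x². Remainder: 18x² − 21x − 4.
Step 6: lead(18x² − 21x − 4) ÷ lead(D) = 18x² ÷ 3x = 6x. Subtract (6x)·D = 18x² − 24x. Remainder: 3x − 4.
Step 7: lead(3x − 4) ÷ lead(D) = 3x ÷ 3x = 1. Subtract (1)·D = 3x − 4. Remainder: 0.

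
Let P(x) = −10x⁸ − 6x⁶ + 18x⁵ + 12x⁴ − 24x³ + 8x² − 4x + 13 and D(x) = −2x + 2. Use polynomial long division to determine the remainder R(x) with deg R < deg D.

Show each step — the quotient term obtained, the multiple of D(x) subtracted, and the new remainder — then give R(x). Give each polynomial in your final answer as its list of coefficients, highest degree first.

R = [7]

Step 1: lead(−10x⁸ − 6x⁶ + 18x⁵ + 12x⁴ − 24x³ + 8x² − 4x + 13) ÷ lead(D) = −10x⁸ ÷ −2x = 5x⁷. Subtract (5x⁷)·D = −10x⁸ + 10x⁷. Remainder: −10x⁷ − 6x⁶ + 18x⁵ + 12x⁴ − 24x³ + 8x² − 4x + 13.
Step 2: lead(−10x⁷ − 6x⁶ + 18x⁵ + 12x⁴ − 24x³ + 8x² − 4x + 13) ÷ lead(D) = −10x⁷ ÷ −2x = 5x⁶. Subtract (5x⁶)·D = −10x⁷ + 10x⁶. Remainder: −16x⁶ + 18x⁵ + 12x⁴ − 24x³ + 8x² − 4x + 13.
Step 3: lead(−16x⁶ + 18x⁵ + 12x⁴ − 24x³ + 8x² − 4x + 13) ÷ lead(D) = −16x⁶ ÷ −2x = 8x⁵. Subtract (8x⁵)·D = −16x⁶ + 16x⁵. Remainder: 2x⁵ + 12x⁴ − 24x³ + 8x² − 4x + 13.
Step 4: lead(2x⁵ + 12x⁴ − 24x³ + 8x² − 4x + 13) ÷ lead(D) = 2x⁵ ÷ −2x = −x⁴. Subtract (−x⁴)·D = 2x⁵ − 2x⁴. Remainder: 14x⁴ − 24x³ + 8x² − 4x + 13.
Step 5: lead(14x⁴ − 24x³ + 8x² − 4x + 13) ÷ lead(D) = 14x⁴ ÷ −2x = −7x³. Subtract (−7x³)·D = 14x⁴ − 14x³. Remainder: −10x³ + 8x² − 4x + 13.
Step 6: lead(−10x³ + 8x² − 4x + 13) ÷ lead(D) = −10x³ ÷ −2x = 5x². Subtract (5x²)·D = −10x³ + 10x². Remainder: −2x² − 4x + 13.
Step 7: lead(−2x² − 4x + 13) ÷ lead(D) = −2x² ÷ −2x = x. Subtract (x)·D = −2x² + 2x. Remainder: −6x + 13.
Step 8: lead(−6x + 13) ÷ lead(D) = −6x ÷ −2x = 3. Subtract (3)·D = −6x + 6. Remainder: 7.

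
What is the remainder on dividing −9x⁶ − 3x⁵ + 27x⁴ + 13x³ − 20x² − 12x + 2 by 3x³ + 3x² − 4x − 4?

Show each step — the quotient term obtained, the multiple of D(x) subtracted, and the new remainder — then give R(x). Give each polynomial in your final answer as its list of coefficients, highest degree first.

Step 1: lead(−9x⁶ − 3x⁵ + 27x⁴ + 13x³ − 20x² − 12x + 2) ÷ lead(D) = −9x⁶ ÷ 3x³ = −3x³. Subtract (−3x³)·D = −9x⁶ − 9x⁵ + 12x⁴ + 12x³. Remainder: 6x⁵ + 15x⁴ + x³ − 20x² − 12x + 2.
Step 2: lead(6x⁵ + 15x⁴ + x³ − 20x² − 12x + 2) ÷ lead(D) = 6x⁵ ÷ 3x³ = 2x². Subtract (2x²)·D = 6x⁵ + 6x⁴ − 8x³ − 8x². Remainder: 9x⁴ + 9x³ − 12x² − 12x + 2.
Step 3: lead(9x⁴ + 9x³ − 12x² − 12x + 2) ÷ lead(D) = 9x⁴ ÷ 3x³ = 3x. Subtract (3x)·D = 9x⁴ + 9x³ − 12x² − 12x. Remainder: 2.

R = [2]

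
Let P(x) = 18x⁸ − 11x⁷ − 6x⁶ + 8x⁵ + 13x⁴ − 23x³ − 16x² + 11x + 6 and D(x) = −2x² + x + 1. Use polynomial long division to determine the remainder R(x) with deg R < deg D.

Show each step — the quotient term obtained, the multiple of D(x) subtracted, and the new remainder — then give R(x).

R(x) = 0

Step 1: lead(18x⁸ − 11x⁷ − 6x⁶ + 8x⁵ + 13x⁴ − 23x³ − 16x² + 11x + 6) ÷ lead(D) = 18x⁸ ÷ −2x² = −9x⁶. Subtract (−9x⁶)·D = 18x⁸ − 9x⁷ − 9x⁶. Remainder: −2x⁷ + 3x⁶ + 8x⁵ + 13x⁴ − 23x³ − 16x² + 11x + 6.
Step 2: lead(−2x⁷ + 3x⁶ + 8x⁵ + 13x⁴ − 23x³ − 16x² + 11x + 6) ÷ lead(D) = −2x⁷ ÷ −2x² = x⁵. Subtract (x⁵)·D = −2x⁷ + x⁶ + x⁵. Remainder: 2x⁶ + 7x⁵ + 13x⁴ − 23x³ − 16x² + 11x + 6.
Step 3: lead(2x⁶ + 7x⁵ + 13x⁴ − 23x³ − 16x² + 11x + 6) ÷ lead(D) = 2x⁶ ÷ −2x² = −x⁴. Subtract (−x⁴)·D = 2x⁶ − x⁵ − x⁴. Remainder: 8x⁵ + 14x⁴ − 23x³ − 16x² + 11x + 6.
Step 4: lead(8x⁵ + 14x⁴ − 23x³ − 16x² + 11x + 6) ÷ lead(D) = 8x⁵ ÷ −2x² = −4x³. Subtract (−4x³)·D = 8x⁵ − 4x⁴ − 4x³. Remainder: 18x⁴ − 19x³ − 16x² + 11x + 6.
Step 5: lead(18x⁴ − 19x³ − 16x² + 11x + 6) ÷ lead(D) = 18x⁴ ÷ −2x² = −9x². Subtract (−9x²)·D = 18x⁴ − 9x³ − 9x². Remainder: −10x³ − 7x² + 11x + 6.
Step 6: lead(−10x³ − 7x² + 11x + 6) ÷ lead(D) = −10x³ ÷ −2x² = 5x. Subtract (5x)·D = −10x³ + 5x² + 5x. Remainder: −12x² + 6x + 6.
Step 7: lead(−12x² + 6x + 6) ÷ lead(D) = −12x² ÷ −2x² = 6. Subtract (6)·D = −12x² + 6x + 6. Remainder: 0.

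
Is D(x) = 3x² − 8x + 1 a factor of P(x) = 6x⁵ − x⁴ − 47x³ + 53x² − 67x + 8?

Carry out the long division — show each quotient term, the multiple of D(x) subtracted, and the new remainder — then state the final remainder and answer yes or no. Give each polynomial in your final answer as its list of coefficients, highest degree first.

Step 1: lead(6x⁵ − x⁴ − 47x³ + 53x² − 67x + 8) ÷ lead(D) = 6x⁵ ÷ 3x² = 2x³. Subtract (2x³)·D = 6x⁵ − 16x⁴ + 2x³. Remainder: 15x⁴ − 49x³ + 53x² − 67x + 8.
Step 2: lead(15x⁴ − 49x³ + 53x² − 67x + 8) ÷ lead(D) = 15x⁴ ÷ 3x² = 5x². Subtract (5x²)·D = 15x⁴ − 40x³ + 5x². Remainder: −9x³ + 48x² − 67x + 8.
Step 3: lead(−9x³ + 48x² − 67x + 8) ÷ lead(D) = −9x³ ÷ 3x² = −3x. Subtract (−3x)·D = −9x³ + 24x² − 3x. Remainder: 24x² − 64x + 8.
Step 4: lead(24x² − 64x + 8) ÷ lead(D) = 24x² ÷ 3x² = 8. Subtract (8)·D = 24x² − 64x + 8. Remainder: 0.

R = [0], so D(x) is a factor of P(x). yes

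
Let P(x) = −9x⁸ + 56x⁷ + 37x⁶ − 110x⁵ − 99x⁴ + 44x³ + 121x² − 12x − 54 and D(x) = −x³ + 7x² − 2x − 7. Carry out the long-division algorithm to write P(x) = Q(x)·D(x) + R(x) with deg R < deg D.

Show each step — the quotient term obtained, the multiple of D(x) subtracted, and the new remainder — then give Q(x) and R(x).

Q(x) = 9x⁵ + 7x⁴ − 6x³ − 9x² − x + 9; R(x) = −7x² − x + 9

Step 1: lead(−9x⁸ + 56x⁷ + 37x⁶ − 110x⁵ − 99x⁴ + 44x³ + 121x² − 12x − 54) ÷ lead(D) = −9x⁸ ÷ −x³ = 9x⁵. Subtract (9x⁵)·D = −9x⁸ + 63x⁷ − 18x⁶ − 63x⁵. Remainder: −7x⁷ + 55x⁶ − 47x⁵ − 99x⁴ + 44x³ + 121x² − 12x − 54.
Step 2: lead(−7x⁷ + 55x⁶ − 47x⁵ − 99x⁴ + 44x³ + 121x² − 12x − 54) ÷ lead(D) = −7x⁷ ÷ −x³ = 7x⁴. Subtract (7x⁴)·D = −7x⁷ + 49x⁶ − 14x⁵ − 49x⁴. Remainder: 6x⁶ − 33x⁵ − 50x⁴ + 44x³ + 121x² − 12x − 54.
Step 3: lead(6x⁶ − 33x⁵ − 50x⁴ + 44x³ + 121x² − 12x − 54) ÷ lead(D) = 6x⁶ ÷ −x³ = −6x³. Subtract (−6x³)·D = 6x⁶ − 42x⁵ + 12x⁴ + 42x³. Remainder: 9x⁵ − 62x⁴ + 2x³ + 121x² − 12x − 54.
Step 4: lead(9x⁵ − 62x⁴ + 2x³ + 121x² − 12x − 54) ÷ lead(D) = 9x⁵ ÷ −x³ = −9x². Subtract (−9x²)·D = 9x⁵ − 63x⁴ + 18x³ + 63x². Remainder: x⁴ − 16x³ + 58x² − 12x − 54.
Step 5: lead(x⁴ − 16x³ + 58x² − 12x − 54) ÷ lead(D) = x⁴ ÷ −x³ = −x. Subtract (−x)·D = x⁴ − 7x³ + 2x² + 7x. Remainder: −9x³ + 56x² − 19x − 54.
Step 6: lead(−9x³ + 56x² − 19x − 54) ÷ lead(D) = −9x³ ÷ −x³ = 9. Subtract (9)·D = −9x³ + 63x² − 18x − 63. Remainder: −7x² − x + 9.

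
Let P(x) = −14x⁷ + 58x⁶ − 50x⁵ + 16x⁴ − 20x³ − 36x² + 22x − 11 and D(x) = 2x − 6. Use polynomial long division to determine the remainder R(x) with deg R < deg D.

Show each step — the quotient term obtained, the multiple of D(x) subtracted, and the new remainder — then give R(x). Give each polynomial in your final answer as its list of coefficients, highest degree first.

Step 1: lead(−14x⁷ + 58x⁶ − 50x⁵ + 16x⁴ − 20x³ − 36x² + 22x − 11) ÷ lead(D) = −14x⁷ ÷ 2x = −7x⁶. Subtract (−7x⁶)·D = −14x⁷ + 42x⁶. Remainder: 16x⁶ − 50x⁵ + 16x⁴ − 20x³ − 36x² + 22x − 11.
Step 2: lead(16x⁶ − 50x⁵ + 16x⁴ − 20x³ − 36x² + 22x − 11) ÷ lead(D) = 16x⁶ ÷ 2x = 8x⁵. Subtract (8x⁵)·D = 16x⁶ − 48x⁵. Remainder: −2x⁵ + 16x⁴ − 20x³ − 36x² + 22x − 11.
Step 3: lead(−2x⁵ + 16x⁴ − 20x³ − 36x² + 22x − 11) ÷ lead(D) = −2x⁵ ÷ 2x = −x⁴. Subtract (−x⁴)·D = −2x⁵ + 6x⁴. Remainder: 10x⁴ − 20x³ − 36x² + 22x − 11.
Step 4: lead(10x⁴ − 20x³ − 36x² + 22x − 11) ÷ lead(D) = 10x⁴ ÷ 2x = 5x³. Subtract (5x³)·D = 10x⁴ − 30x³. Remainder: 10x³ − 36x² + 22x − 11.
Step 5: lead(10x³ − 36x² + 22x − 11) ÷ lead(D) = 10x³ ÷ 2x = 5x². Subtract (5x²)·D = 10x³ − 30x². Remainder: −6x² + 22x − 11.
Step 6: lead(−6x² + 22x − 11) ÷ lead(D) = −6x² ÷ 2x = −3x. Subtract (−3x)·D = −6x² + 18x. Remainder: 4x − 11.
Step 7: lead(4x − 11) ÷ lead(D) = 4x ÷ 2x = 2. Subtract (2)·D = 4x − 12. Remainder: 1.

R = [1]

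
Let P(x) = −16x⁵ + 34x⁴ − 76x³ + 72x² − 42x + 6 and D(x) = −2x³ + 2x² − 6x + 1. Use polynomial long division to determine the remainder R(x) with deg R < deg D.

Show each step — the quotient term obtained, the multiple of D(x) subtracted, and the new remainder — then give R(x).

Step 1: lead(−16x⁵ + 34x⁴ − 76x³ + 72x² − 42x + 6) ÷ lead(D) = −16x⁵ ÷ −2x³ = 8x². Subtract (8x²)·D = −16x⁵ + 16x⁴ − 48x³ + 8x². Remainder: 18x⁴ − 28x³ + 64x² − 42x + 6.
Step 2: lead(18x⁴ − 28x³ + 64x² − 42x + 6) ÷ lead(D) = 18x⁴ ÷ −2x³ = −9x. Subtract (−9x)·D = 18x⁴ − 18x³ + 54x² − 9x. Remainder: −10x³ + 10x² − 33x + 6.
Step 3: lead(−10x³ + 10x² − 33x + 6) ÷ lead(D) = −10x³ ÷ −2x³ = 5. Subtract (5)·D = −10x³ + 10x² − 30x + 5. Remainder: −3x + 1.

R(x) = −3x + 1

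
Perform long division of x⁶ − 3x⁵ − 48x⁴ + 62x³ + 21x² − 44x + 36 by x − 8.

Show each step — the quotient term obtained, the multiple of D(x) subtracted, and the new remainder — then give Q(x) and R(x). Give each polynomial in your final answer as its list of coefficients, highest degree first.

Step 1: lead(x⁶ − 3x⁵ − 48x⁴ + 62x³ + 21x² − 44x + 36) ÷ lead(D) = x⁶ ÷ x = x⁵. Subtract (x⁵)·D = x⁶ − 8x⁵. Remainder: 5x⁵ − 48x⁴ + 62x³ + 21x² − 44x + 36.
Step 2: lead(5x⁵ − 48x⁴ + 62x³ + 21x² − 44x + 36) ÷ lead(D) = 5x⁵ ÷ x = 5x⁴. Subtract (5x⁴)·D = 5x⁵ − 40x⁴. Remainder: −8x⁴ + 62x³ + 21x² − 44x + 36.
Step 3: lead(−8x⁴ + 62x³ + 21x² − 44x + 36) ÷ lead(D) = −8x⁴ ÷ x = −8x³. Subtract (−8x³)·D = −8x⁴ + 64x³. Remainder: −2x³ + 21x² − 44x + 36.
Step 4: lead(−2x³ + 21x² − 44x + 36) ÷ lead(D) = −2x³ ÷ x = −2x². Subtract (−2x²)·D = −2x³ + 16x². Remainder: 5x² − 44x + 36.
Step 5: lead(5x² − 44x + 36) ÷ lead(D) = 5x² ÷ x = 5x. Subtract (5x)·D = 5x² − 40x. Remainder: −4x + 36.
Step 6: lead(−4x + 36) ÷ lead(D) = −4x ÷ x = −4. Subtract (−4)·D = −4x + 32. Remainder: 4.

Q = [1, 5, -8, -2, 5, -4]; R = [4]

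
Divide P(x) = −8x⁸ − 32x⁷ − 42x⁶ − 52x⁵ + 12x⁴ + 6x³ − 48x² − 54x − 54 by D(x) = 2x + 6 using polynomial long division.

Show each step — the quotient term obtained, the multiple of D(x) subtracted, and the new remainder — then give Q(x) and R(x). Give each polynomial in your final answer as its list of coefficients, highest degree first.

Step 1: lead(−8x⁸ − 32x⁷ − 42x⁶ − 52x⁵ + 12x⁴ + 6x³ − 48x² − 54x − 54) ÷ lead(D) = −8x⁸ ÷ 2x = −4x⁷. Subtract (−4x⁷)·D = −8x⁸ − 24x⁷. Remainder: −8x⁷ − 42x⁶ − 52x⁵ + 12x⁴ + 6x³ − 48x² − 54x − 54.
Step 2: lead(−8x⁷ − 42x⁶ − 52x⁵ + 12x⁴ + 6x³ − 48x² − 54x − 54) ÷ lead(D) = −8x⁷ ÷ 2x = −4x⁶. Subtract (−4x⁶)·D = −8x⁷ − 24x⁶. Remainder: −18x⁶ − 52x⁵ + 12x⁴ + 6x³ − 48x² − 54x − 54.
Step 3: lead(−18x⁶ − 52x⁵ + 12x⁴ + 6x³ − 48x² − 54x − 54) ÷ lead(D) = −18x⁶ ÷ 2x = −9x⁵. Subtract (−9x⁵)·D = −18x⁶ − 54x⁵. Remainder: 2x⁵ + 12x⁴ + 6x³ − 48x² − 54x − 54.
Step 4: lead(2x⁵ + 12x⁴ + 6x³ − 48x² − 54x − 54) ÷ lead(D) = 2x⁵ ÷ 2x = x⁴. Subtract (x⁴)·D = 2x⁵ + 6x⁴. Remainder: 6x⁴ + 6x³ − 48x² − 54x − 54.
Step 5: lead(6x⁴ + 6x³ − 48x² − 54x − 54) ÷ lead(D) = 6x⁴ ÷ 2x = 3x³. Subtract (3x³)·D = 6x⁴ + 18x³. Remainder: −12x³ − 48x² − 54x − 54.
Step 6: lead(−12x³ − 48x² − 54x − 54) ÷ lead(D) = −12x³ ÷ 2x = −6x². Subtract (−6x²)·D = −12x³ − 36x². Remainder: −12x² − 54x − 54.
Step 7: lead(−12x² − 54x − 54) ÷ lead(D) = −12x² ÷ 2x = −6x. Subtract (−6x)·D = −12x² − 36x. Remainder: −18x − 54.
Step 8: lead(−18x − 54) ÷ lead(D) = −18x ÷ 2x = −9. Subtract (−9)·D = −18x − 54. Remainder: 0.

Q = [-4, -4, -9, 1, 3, -6, -6, -9]; R = [0]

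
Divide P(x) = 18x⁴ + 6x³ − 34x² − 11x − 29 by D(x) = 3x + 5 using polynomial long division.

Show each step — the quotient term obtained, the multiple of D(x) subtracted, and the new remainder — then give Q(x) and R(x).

Step 1: lead(18x⁴ + 6x³ − 34x² − 11x − 29) ÷ lead(D) = 18x⁴ ÷ 3x = 6x³. Subtract (6x³)·D = 18x⁴ + 30x³. Remainder: −24x³ − 34x² − 11x − 29.
Step 2: lead(−24x³ − 34x² − 11x − 29) ÷ lead(D) = −24x³ ÷ 3x = −8x². Subtract (−8x²)·D = −24x³ − 40x². Remainder: 6x² − 11x − 29.
Step 3: lead(6x² − 11x − 29) ÷ lead(D) = 6x² ÷ 3x = 2x. Subtract (2x)·D = 6x² + 10x. Remainder: −21x − 29.
Step 4: lead(−21x − 29) ÷ lead(D) = −21x ÷ 3x = −7. Subtract (−7)·D = −21x − 35. Remainder: 6.

Q(x) = 6x³ − 8x² + 2x − 7; R(x) = 6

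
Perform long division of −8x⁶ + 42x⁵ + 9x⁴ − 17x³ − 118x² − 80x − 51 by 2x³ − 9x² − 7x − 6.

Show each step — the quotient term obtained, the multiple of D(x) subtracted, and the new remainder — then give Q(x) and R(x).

Step 1: lead(−8x⁶ + 42x⁵ + 9x⁴ − 17x³ − 118x² − 80x − 51) ÷ lead(D) = −8x⁶ ÷ 2x³ = −4x³. Subtract (−4x³)·D = −8x⁶ + 36x⁵ + 28x⁴ + 24x³. Remainder: 6x⁵ − 19x⁴ − 41x³ − 118x² − 80x − 51.
Step 2: lead(6x⁵ − 19x⁴ − 41x³ − 118x² − 80x − 51) ÷ lead(D) = 6x⁵ ÷ 2x³ = 3x². Subtract (3x²)·D = 6x⁵ − 27x⁴ − 21x³ − 18x². Remainder: 8x⁴ − 20x³ − 100x² − 80x − 51.
Step 3: lead(8x⁴ − 20x³ − 100x² − 80x − 51) ÷ lead(D) = 8x⁴ ÷ 2x³ = 4x. Subtract (4x)·D = 8x⁴ − 36x³ − 28x² − 24x. Remainder: 16x³ − 72x² − 56x − 51.
Step 4: lead(16x³ − 72x² − 56x − 51) ÷ lead(D) = 16x³ ÷ 2x³ = 8. Subtract (8)·D = 16x³ − 72x² − 56x − 48. Remainder: −3.

Q(x) = −4x³ + 3x² + 4x + 8; R(x) = −3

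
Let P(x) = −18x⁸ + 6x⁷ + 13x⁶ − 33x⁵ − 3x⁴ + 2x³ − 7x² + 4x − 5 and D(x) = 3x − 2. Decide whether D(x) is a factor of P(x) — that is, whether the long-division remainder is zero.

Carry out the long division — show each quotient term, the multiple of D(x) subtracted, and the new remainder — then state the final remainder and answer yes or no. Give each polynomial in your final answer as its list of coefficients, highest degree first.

R = [-9], so D(x) is not a factor of P(x). no

Step 1: lead(−18x⁸ + 6x⁷ + 13x⁶ − 33x⁵ − 3x⁴ + 2x³ − 7x² + 4x − 5) ÷ lead(D) = −18x⁸ ÷ 3x = −6x⁷. Subtract (−6x⁷)·D = −18x⁸ + 12x⁷. Remainder: −6x⁷ + 13x⁶ − 33x⁵ − 3x⁴ + 2x³ − 7x² + 4x − 5.
Step 2: lead(−6x⁷ + 13x⁶ − 33x⁵ − 3x⁴ + 2x³ − 7x² + 4x − 5) ÷ lead(D) = −6x⁷ ÷ 3x = −2x⁶. Subtract (−2x⁶)·D = −6x⁷ + 4x⁶. Remainder: 9x⁶ − 33x⁵ − 3x⁴ + 2x³ − 7x² + 4x − 5.
Step 3: lead(9x⁶ − 33x⁵ − 3x⁴ + 2x³ − 7x² + 4x − 5) ÷ lead(D) = 9x⁶ ÷ 3x = 3x⁵. Subtract (3x⁵)·D = 9x⁶ − 6x⁵. Remainder: −27x⁵ − 3x⁴ + 2x³ − 7x² + 4x − 5.
Step 4: lead(−27x⁵ − 3x⁴ + 2x³ − 7x² + 4x − 5) ÷ lead(D) = −27x⁵ ÷ 3x = −9x⁴. Subtract (−9x⁴)·D = −27x⁵ + 18x⁴. Remainder: −21x⁴ + 2x³ − 7x² + 4x − 5.
Step 5: lead(−21x⁴ + 2x³ − 7x² + 4x − 5) ÷ lead(D) = −21x⁴ ÷ 3x = −7x³. Subtract (−7x³)·D = −21x⁴ + 14x³. Remainder: −12x³ − 7x² + 4x − 5.
Step 6: lead(−12x³ − 7x² + 4x − 5) ÷ lead(D) = −12x³ ÷ 3x = −4x². Subtract (−4x²)·D = −12x³ + 8x². Remainder: −15x² + 4x − 5.
Step 7: lead(−15x² + 4x − 5) ÷ lead(D) = −15x² ÷ 3x = −5x. Subtract (−5x)·D = −15x² + 10x. Remainder: −6x − 5.
Step 8: lead(−6x − 5) ÷ lead(D) = −6x ÷ 3x = −2. Subtract (−2)·D = −6x + 4. Remainder: −9.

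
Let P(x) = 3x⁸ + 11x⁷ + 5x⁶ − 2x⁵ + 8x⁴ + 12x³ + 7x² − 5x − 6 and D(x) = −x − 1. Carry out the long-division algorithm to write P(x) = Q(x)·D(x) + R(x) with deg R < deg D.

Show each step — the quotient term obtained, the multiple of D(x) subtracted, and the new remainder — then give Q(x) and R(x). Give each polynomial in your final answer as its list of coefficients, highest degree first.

Step 1: lead(3x⁸ + 11x⁷ + 5x⁶ − 2x⁵ + 8x⁴ + 12x³ + 7x² − 5x − 6) ÷ lead(D) = 3x⁸ ÷ −x = −3x⁷. Subtract (−3x⁷)·D = 3x⁸ + 3x⁷. Remainder: 8x⁷ + 5x⁶ − 2x⁵ + 8x⁴ + 12x³ + 7x² − 5x − 6.
Step 2: lead(8x⁷ + 5x⁶ − 2x⁵ + 8x⁴ + 12x³ + 7x² − 5x − 6) ÷ lead(D) = 8x⁷ ÷ −x = −8x⁶. Subtract (−8x⁶)·D = 8x⁷ + 8x⁶. Remainder: −3x⁶ − 2x⁵ + 8x⁴ + 12x³ + 7x² − 5x − 6.
Step 3: lead(−3x⁶ − 2x⁵ + 8x⁴ + 12x³ + 7x² − 5x − 6) ÷ lead(D) = −3x⁶ ÷ −x = 3x⁵. Subtract (3x⁵)·D = −3x⁶ − 3x⁵. Remainder: x⁵ + 8x⁴ + 12x³ + 7x² − 5x − 6.
Step 4: lead(x⁵ + 8x⁴ + 12x³ + 7x² − 5x − 6) ÷ lead(D) = x⁵ ÷ −x = −x⁴. Subtract (−x⁴)·D = x⁵ + x⁴. Remainder: 7x⁴ + 12x³ + 7x² − 5x − 6.
Step 5: lead(7x⁴ + 12x³ + 7x² − 5x − 6) ÷ lead(D) = 7x⁴ ÷ −x = −7x³. Subtract (−7x³)·D = 7x⁴ + 7x³. Remainder: 5x³ + 7x² − 5x − 6.
Step 6: lead(5x³ + 7x² − 5x − 6) ÷ lead(D) = 5x³ ÷ −x = −5x². Subtract (−5x²)·D = 5x³ + 5x². Remainder: 2x² − 5x − 6.
Step 7: lead(2x² − 5x − 6) ÷ lead(D) = 2x² ÷ −x = −2x. Subtract (−2x)·D = 2x² + 2x. Remainder: −7x − 6.
Step 8: lead(−7x − 6) ÷ lead(D) = −7x ÷ −x = 7. Subtract (7)·D = −7x − 7. Remainder: 1.

Q = [-3, -8, 3, -1, -7, -5, -2, 7]; R = [1]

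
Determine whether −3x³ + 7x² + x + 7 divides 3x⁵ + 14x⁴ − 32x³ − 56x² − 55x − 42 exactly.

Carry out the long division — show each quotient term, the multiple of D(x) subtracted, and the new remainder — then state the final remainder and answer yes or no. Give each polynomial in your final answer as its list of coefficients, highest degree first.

R = [0], so D(x) is a factor of P(x). yes

Step 1: lead(3x⁵ + 14x⁴ − 32x³ − 56x² − 55x − 42) ÷ lead(D) = 3x⁵ ÷ −3x³ = −x². Subtract (−x²)·D = 3x⁵ − 7x⁴ − x³ − 7x². Remainder: 21x⁴ − 31x³ − 49x² − 55x − 42.
Step 2: lead(21x⁴ − 31x³ − 49x² − 55x − 42) ÷ lead(D) = 21x⁴ ÷ −3x³ = −7x. Subtract (−7x)·D = 21x⁴ − 49x³ − 7x² − 49x. Remainder: 18x³ − 42x² − 6x − 42.
Step 3: lead(18x³ − 42x² − 6x − 42) ÷ lead(D) = 18x³ ÷ −3x³ = −6. Subtract (−6)·D = 18x³ − 42x² − 6x − 42. Remainder: 0.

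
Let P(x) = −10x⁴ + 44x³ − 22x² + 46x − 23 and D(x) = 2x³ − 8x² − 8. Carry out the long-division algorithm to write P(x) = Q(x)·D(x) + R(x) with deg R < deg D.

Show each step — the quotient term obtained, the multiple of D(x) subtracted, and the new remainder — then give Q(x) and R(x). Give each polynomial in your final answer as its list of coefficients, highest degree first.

Step 1: lead(−10x⁴ + 44x³ − 22x² + 46x − 23) ÷ lead(D) = −10x⁴ ÷ 2x³ = −5x. Subtract (−5x)·D = −10x⁴ + 40x³ + 40x. Remainder: 4x³ − 22x² + 6x − 23.
Step 2: lead(4x³ − 22x² + 6x − 23) ÷ lead(D) = 4x³ ÷ 2x³ = 2. Subtract (2)·D = 4x³ − 16x² − 16. Remainder: −6x² + 6x − 7.

Q = [-5, 2]; R = [-6, 6, -7]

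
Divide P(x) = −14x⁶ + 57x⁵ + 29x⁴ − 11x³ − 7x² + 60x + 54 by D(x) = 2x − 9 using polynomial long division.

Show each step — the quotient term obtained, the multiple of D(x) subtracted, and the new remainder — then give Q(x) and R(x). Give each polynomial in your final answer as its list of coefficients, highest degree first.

Q = [-7, -3, 1, -1, -8, -6]; R = [0]

Step 1: lead(−14x⁶ + 57x⁵ + 29x⁴ − 11x³ − 7x² + 60x + 54) ÷ lead(D) = −14x⁶ ÷ 2x = −7x⁵. Subtract (−7x⁵)·D = −14x⁶ + 63x⁵. Remainder: −6x⁵ + 29x⁴ − 11x³ − 7x² + 60x + 54.
Step 2: lead(−6x⁵ + 29x⁴ − 11x³ − 7x² + 60x + 54) ÷ lead(D) = −6x⁵ ÷ 2x = −3x⁴. Subtract (−3x⁴)·D = −6x⁵ + 27x⁴. Remainder: 2x⁴ − 11x³ − 7x² + 60x + 54.
Step 3: lead(2x⁴ − 11x³ − 7x² + 60x + 54) ÷ lead(D) = 2x⁴ ÷ 2x = x³. Subtract (x³)·D = 2x⁴ − 9x³. Remainder: −2x³ − 7x² + 60x + 54.
Step 4: lead(−2x³ − 7x² + 60x + 54) ÷ lead(D) = −2x³ ÷ 2x = −x². Subtract (−x²)·D = −2x³ + 9x². Remainder: −16x² + 60x + 54.
Step 5: lead(−16x² + 60x + 54) ÷ lead(D) = −16x² ÷ 2x = −8x. Subtract (−8x)·D = −16x² + 72x. Remainder: −12x + 54.
Step 6: lead(−12x + 54) ÷ lead(D) = −12x ÷ 2x = −6. Subtract (−6)·D = −12x + 54. Remainder: 0.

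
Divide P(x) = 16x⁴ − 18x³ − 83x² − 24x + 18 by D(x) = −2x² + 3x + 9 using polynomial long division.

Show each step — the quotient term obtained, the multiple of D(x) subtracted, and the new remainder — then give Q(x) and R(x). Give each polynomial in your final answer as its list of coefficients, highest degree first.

Step 1: lead(16x⁴ − 18x³ − 83x² − 24x + 18) ÷ lead(D) = 16x⁴ ÷ −2x² = −8x². Subtract (−8x²)·D = 16x⁴ − 24x³ − 72x². Remainder: 6x³ − 11x² − 24x + 18.
Step 2: lead(6x³ − 11x² − 24x + 18) ÷ lead(D) = 6x³ ÷ −2x² = −3x. Subtract (−3x)·D = 6x³ − 9x² − 27x. Remainder: −2x² + 3x + 18.
Step 3: lead(−2x² + 3x + 18) ÷ lead(D) = −2x² ÷ −2x² = 1. Subtract (1)·D = −2x² + 3x + 9. Remainder: 9.

Q = [-8, -3, 1]; R = [9]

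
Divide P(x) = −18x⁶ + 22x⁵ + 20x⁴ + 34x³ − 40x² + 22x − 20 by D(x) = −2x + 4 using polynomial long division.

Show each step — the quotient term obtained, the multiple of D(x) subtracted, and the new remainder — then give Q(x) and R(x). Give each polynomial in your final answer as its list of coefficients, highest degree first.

Step 1: lead(−18x⁶ + 22x⁵ + 20x⁴ + 34x³ − 40x² + 22x − 20) ÷ lead(D) = −18x⁶ ÷ −2x = 9x⁵. Subtract (9x⁵)·D = −18x⁶ + 36x⁵. Remainder: −14x⁵ + 20x⁴ + 34x³ − 40x² + 22x − 20.
Step 2: lead(−14x⁵ + 20x⁴ + 34x³ − 40x² + 22x − 20) ÷ lead(D) = −14x⁵ ÷ −2x = 7x⁴. Subtract (7x⁴)·D = −14x⁵ + 28x⁴. Remainder: −8x⁴ + 34x³ − 40x² + 22x − 20.
Step 3: lead(−8x⁴ + 34x³ − 40x² + 22x − 20) ÷ lead(D) = −8x⁴ ÷ −2x = 4x³. Subtract (4x³)·D = −8x⁴ + 16x³. Remainder: 18x³ − 40x² + 22x − 20.
Step 4: lead(18x³ − 40x² + 22x − 20) ÷ lead(D) = 18x³ ÷ −2x = −9x². Subtract (−9x²)·D = 18x³ − 36x². Remainder: −4x² + 22x − 20.
Step 5: lead(−4x² + 22x − 20) ÷ lead(D) = −4x² ÷ −2x = 2x. Subtract (2x)·D = −4x² + 8x. Remainder: 14x − 20.
Step 6: lead(14x − 20) ÷ lead(D) = 14x ÷ −2x = −7. Subtract (−7)·D = 14x − 28. Remainder: 8.

Q = [9, 7, 4, -9, 2, -7]; R = [8]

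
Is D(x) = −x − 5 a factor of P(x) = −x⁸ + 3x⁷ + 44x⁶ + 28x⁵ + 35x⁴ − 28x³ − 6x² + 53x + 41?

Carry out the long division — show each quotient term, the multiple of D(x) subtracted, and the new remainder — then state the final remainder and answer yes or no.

Step 1: lead(−x⁸ + 3x⁷ + 44x⁶ + 28x⁵ + 35x⁴ − 28x³ − 6x² + 53x + 41) ÷ lead(D) = −x⁸ ÷ −x = x⁷. Subtract (x⁷)·D = −x⁸ − 5x⁷. Remainder: 8x⁷ + 44x⁶ + 28x⁵ + 35x⁴ − 28x³ − 6x² + 53x + 41.
Step 2: lead(8x⁷ + 44x⁶ + 28x⁵ + 35x⁴ − 28x³ − 6x² + 53x + 41) ÷ lead(D) = 8x⁷ ÷ −x = −8x⁶. Subtract (−8x⁶)·D = 8x⁷ + 40x⁶. Remainder: 4x⁶ + 28x⁵ + 35x⁴ − 28x³ − 6x² + 53x + 41.
Step 3: lead(4x⁶ + 28x⁵ + 35x⁴ − 28x³ − 6x² + 53x + 41) ÷ lead(D) = 4x⁶ ÷ −x = −4x⁵. Subtract (−4x⁵)·D = 4x⁶ + 20x⁵. Remainder: 8x⁵ + 35x⁴ − 28x³ − 6x² + 53x + 41.
Step 4: lead(8x⁵ + 35x⁴ − 28x³ − 6x² + 53x + 41) ÷ lead(D) = 8x⁵ ÷ −x = −8x⁴. Subtract (−8x⁴)·D = 8x⁵ + 40x⁴. Remainder: −5x⁴ − 28x³ − 6x² + 53x + 41.
Step 5: lead(−5x⁴ − 28x³ − 6x² + 53x + 41) ÷ lead(D) = −5x⁴ ÷ −x = 5x³. Subtract (5x³)·D = −5x⁴ − 25x³. Remainder: −3x³ − 6x² + 53x + 41.
Step 6: lead(−3x³ − 6x² + 53x + 41) ÷ lead(D) = −3x³ ÷ −x = 3x². Subtract (3x²)·D = −3x³ − 15x². Remainder: 9x² + 53x + 41.
Step 7: lead(9x² + 53x + 41) ÷ lead(D) = 9x² ÷ −x = −9x. Subtract (−9x)·D = 9x² + 45x. Remainder: 8x + 41.
Step 8: lead(8x + 41) ÷ lead(D) = 8x ÷ −x = −8. Subtract (−8)·D = 8x + 40. Remainder: 1.

R(x) = 1, so D(x) is not a factor of P(x). no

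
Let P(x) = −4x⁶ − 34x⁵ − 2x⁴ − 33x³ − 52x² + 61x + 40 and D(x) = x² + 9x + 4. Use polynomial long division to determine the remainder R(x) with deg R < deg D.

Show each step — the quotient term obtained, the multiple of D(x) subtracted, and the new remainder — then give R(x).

Step 1: lead(−4x⁶ − 34x⁵ − 2x⁴ − 33x³ − 52x² + 61x + 40) ÷ lead(D) = −4x⁶ ÷ x² = −4x⁴. Subtract (−4x⁴)·D = −4x⁶ − 36x⁵ − 16x⁴. Remainder: 2x⁵ + 14x⁴ − 33x³ − 52x² + 61x + 40.
Step 2: lead(2x⁵ + 14x⁴ − 33x³ − 52x² + 61x + 40) ÷ lead(D) = 2x⁵ ÷ x² = 2x³. Subtract (2x³)·D = 2x⁵ + 18x⁴ + 8x³. Remainder: −4x⁴ − 41x³ − 52x² + 61x + 40.
Step 3: lead(−4x⁴ − 41x³ − 52x² + 61x + 40) ÷ lead(D) = −4x⁴ ÷ x² = −4x². Subtract (−4x²)·D = −4x⁴ − 36x³ − 16x². Remainder: −5x³ − 36x² + 61x + 40.
Step 4: lead(−5x³ − 36x² + 61x + 40) ÷ lead(D) = −5x³ ÷ x² = −5x. Subtract (−5x)·D = −5x³ − 45x² − 20x. Remainder: 9x² + 81x + 40.
Step 5: lead(9x² + 81x + 40) ÷ lead(D) = 9x² ÷ x² = 9. Subtract (9)·D = 9x² + 81x + 36. Remainder: 4.

R(x) = 4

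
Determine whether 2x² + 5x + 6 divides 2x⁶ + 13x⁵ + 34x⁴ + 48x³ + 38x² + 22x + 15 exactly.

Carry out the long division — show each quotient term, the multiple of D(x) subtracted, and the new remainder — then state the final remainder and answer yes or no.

Step 1: lead(2x⁶ + 13x⁵ + 34x⁴ + 48x³ + 38x² + 22x + 15) ÷ lead(D) = 2x⁶ ÷ 2x² = x⁴. Subtract (x⁴)·D = 2x⁶ + 5x⁵ + 6x⁴. Remainder: 8x⁵ + 28x⁴ + 48x³ + 38x² + 22x + 15.
Step 2: lead(8x⁵ + 28x⁴ + 48x³ + 38x² + 22x + 15) ÷ lead(D) = 8x⁵ ÷ 2x² = 4x³. Subtract (4x³)·D = 8x⁵ + 20x⁴ + 24x³. Remainder: 8x⁴ + 24x³ + 38x² + 22x + 15.
Step 3: lead(8x⁴ + 24x³ + 38x² + 22x + 15) ÷ lead(D) = 8x⁴ ÷ 2x² = 4x². Subtract (4x²)·D = 8x⁴ + 20x³ + 24x². Remainder: 4x³ + 14x² + 22x + 15.
Step 4: lead(4x³ + 14x² + 22x + 15) ÷ lead(D) = 4x³ ÷ 2x² = 2x. Subtract (2x)·D = 4x³ + 10x² + 12x. Remainder: 4x² + 10x + 15.
Step 5: lead(4x² + 10x + 15) ÷ lead(D) = 4x² ÷ 2x² = 2. Subtract (2)·D = 4x² + 10x + 12. Remainder: 3.

R(x) = 3, so D(x) is not a factor of P(x). no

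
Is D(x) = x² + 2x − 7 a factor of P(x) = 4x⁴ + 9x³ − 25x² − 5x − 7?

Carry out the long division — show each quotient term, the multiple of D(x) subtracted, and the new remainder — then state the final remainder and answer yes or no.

Step 1: lead(4x⁴ + 9x³ − 25x² − 5x − 7) ÷ lead(D) = 4x⁴ ÷ x² = 4x². Subtract (4x²)·D = 4x⁴ + 8x³ − 28x². Remainder: x³ + 3x² − 5x − 7.
Step 2: lead(x³ + 3x² − 5x − 7) ÷ lead(D) = x³ ÷ x² = x. Subtract (x)·D = x³ + 2x² − 7x. Remainder: x² + 2x − 7.
Step 3: lead(x² + 2x − 7) ÷ lead(D) = x² ÷ x² = 1. Subtract (1)·D = x² + 2x − 7. Remainder: 0.

R(x) = 0, so D(x) is a factor of P(x). yes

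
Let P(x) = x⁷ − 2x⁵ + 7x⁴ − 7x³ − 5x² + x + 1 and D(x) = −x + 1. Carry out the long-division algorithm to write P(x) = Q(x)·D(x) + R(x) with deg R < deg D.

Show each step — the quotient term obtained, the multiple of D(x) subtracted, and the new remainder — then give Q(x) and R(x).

Q(x) = −x⁶ − x⁵ + x⁴ − 6x³ + x² + 6x + 5; R(x) = −4

Step 1: lead(x⁷ − 2x⁵ + 7x⁴ − 7x³ − 5x² + x + 1) ÷ lead(D) = x⁷ ÷ −x = −x⁶. Subtract (−x⁶)·D = x⁷ − x⁶. Remainder: x⁶ − 2x⁵ + 7x⁴ − 7x³ − 5x² + x + 1.
Step 2: lead(x⁶ − 2x⁵ + 7x⁴ − 7x³ − 5x² + x + 1) ÷ lead(D) = x⁶ ÷ −x = −x⁵. Subtract (−x⁵)·D = x⁶ − x⁵. Remainder: −x⁵ + 7x⁴ − 7x³ − 5x² + x + 1.
Step 3: lead(−x⁵ + 7x⁴ − 7x³ − 5x² + x + 1) ÷ lead(D) = −x⁵ ÷ −x = x⁴. Subtract (x⁴)·D = −x⁵ + x⁴. Remainder: 6x⁴ − 7x³ − 5x² + x + 1.
Step 4: lead(6x⁴ − 7x³ − 5x² + x + 1) ÷ lead(D) = 6x⁴ ÷ −x = −6x³. Subtract (−6x³)·D = 6x⁴ − 6x³. Remainder: −x³ − 5x² + x + 1.
Step 5: lead(−x³ − 5x² + x + 1) ÷ lead(D) = −x³ ÷ −x = x². Subtract (x²)·D = −x³ + x². Remainder: −6x² + x + 1.
Step 6: lead(−6x² + x + 1) ÷ lead(D) = −6x² ÷ −x = 6x. Subtract (6x)·D = −6x² + 6x. Remainder: −5x + 1.
Step 7: lead(−5x + 1) ÷ lead(D) = −5x ÷ −x = 5. Subtract (5)·D = −5x + 5. Remainder: −4.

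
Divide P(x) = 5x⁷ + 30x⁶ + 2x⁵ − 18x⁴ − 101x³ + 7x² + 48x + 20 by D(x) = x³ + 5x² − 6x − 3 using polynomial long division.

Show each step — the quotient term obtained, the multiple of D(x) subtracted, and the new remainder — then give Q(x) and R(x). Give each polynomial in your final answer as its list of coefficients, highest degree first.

Q = [5, 5, 7, -8, -4]; R = [8]

Step 1: lead(5x⁷ + 30x⁶ + 2x⁵ − 18x⁴ − 101x³ + 7x² + 48x + 20) ÷ lead(D) = 5x⁷ ÷ x³ = 5x⁴. Subtract (5x⁴)·D = 5x⁷ + 25x⁶ − 30x⁵ − 15x⁴. Remainder: 5x⁶ + 32x⁵ − 3x⁴ − 101x³ + 7x² + 48x + 20.
Step 2: lead(5x⁶ + 32x⁵ − 3x⁴ − 101x³ + 7x² + 48x + 20) ÷ lead(D) = 5x⁶ ÷ x³ = 5x³. Subtract (5x³)·D = 5x⁶ + 25x⁵ − 30x⁴ − 15x³. Remainder: 7x⁵ + 27x⁴ − 86x³ + 7x² + 48x + 20.
Step 3: lead(7x⁵ + 27x⁴ − 86x³ + 7x² + 48x + 20) ÷ lead(D) = 7x⁵ ÷ x³ = 7x². Subtract (7x²)·D = 7x⁵ + 35x⁴ − 42x³ − 21x². Remainder: −8x⁴ − 44x³ + 28x² + 48x + 20.
Step 4: lead(−8x⁴ − 44x³ + 28x² + 48x + 20) ÷ lead(D) = −8x⁴ ÷ x³ = −8x. Subtract (−8x)·D = −8x⁴ − 40x³ + 48x² + 24x. Remainder: −4x³ − 20x² + 24x + 20.
Step 5: lead(−4x³ − 20x² + 24x + 20) ÷ lead(D) = −4x³ ÷ x³ = −4. Subtract (−4)·D = −4x³ − 20x² + 24x + 12. Remainder: 8.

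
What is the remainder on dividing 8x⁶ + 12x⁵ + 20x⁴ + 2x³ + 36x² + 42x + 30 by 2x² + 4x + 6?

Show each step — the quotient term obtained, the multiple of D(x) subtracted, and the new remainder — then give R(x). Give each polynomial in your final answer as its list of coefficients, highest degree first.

Step 1: lead(8x⁶ + 12x⁵ + 20x⁴ + 2x³ + 36x² + 42x + 30) ÷ lead(D) = 8x⁶ ÷ 2x² = 4x⁴. Subtract (4x⁴)·D = 8x⁶ + 16x⁵ + 24x⁴. Remainder: −4x⁵ − 4x⁴ + 2x³ + 36x² + 42x + 30.
Step 2: lead(−4x⁵ − 4x⁴ + 2x³ + 36x² + 42x + 30) ÷ lead(D) = −4x⁵ ÷ 2x² = −2x³. Subtract (−2x³)·D = −4x⁵ − 8x⁴ − 12x³. Remainder: 4x⁴ + 14x³ + 36x² + 42x + 30.
Step 3: lead(4x⁴ + 14x³ + 36x² + 42x + 30) ÷ lead(D) = 4x⁴ ÷ 2x² = 2x². Subtract (2x²)·D = 4x⁴ + 8x³ + 12x². Remainder: 6x³ + 24x² + 42x + 30.
Step 4: lead(6x³ + 24x² + 42x + 30) ÷ lead(D) = 6x³ ÷ 2x² = 3x. Subtract (3x)·D = 6x³ + 12x² + 18x. Remainder: 12x² + 24x + 30.
Step 5: lead(12x² + 24x + 30) ÷ lead(D) = 12x² ÷ 2x² = 6. Subtract (6)·D = 12x² + 24x + 36. Remainder: −6.

R = [-6]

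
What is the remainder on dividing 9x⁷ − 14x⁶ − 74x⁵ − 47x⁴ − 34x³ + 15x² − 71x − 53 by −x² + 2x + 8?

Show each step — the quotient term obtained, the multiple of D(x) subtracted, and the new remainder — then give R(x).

R(x) = 7x + 3

Step 1: lead(9x⁷ − 14x⁶ − 74x⁵ − 47x⁴ − 34x³ + 15x² − 71x − 53) ÷ lead(D) = 9x⁷ ÷ −x² = −9x⁵. Subtract (−9x⁵)·D = 9x⁷ − 18x⁶ − 72x⁵. Remainder: 4x⁶ − 2x⁵ − 47x⁴ − 34x³ + 15x² − 71x − 53.
Step 2: lead(4x⁶ − 2x⁵ − 47x⁴ − 34x³ + 15x² − 71x − 53) ÷ lead(D) = 4x⁶ ÷ −x² = −4x⁴. Subtract (−4x⁴)·D = 4x⁶ − 8x⁵ − 32x⁴. Remainder: 6x⁵ − 15x⁴ − 34x³ + 15x² − 71x − 53.
Step 3: lead(6x⁵ − 15x⁴ − 34x³ + 15x² − 71x − 53) ÷ lead(D) = 6x⁵ ÷ −x² = −6x³. Subtract (−6x³)·D = 6x⁵ − 12x⁴ − 48x³. Remainder: −3x⁴ + 14x³ + 15x² − 71x − 53.
Step 4: lead(−3x⁴ + 14x³ + 15x² − 71x − 53) ÷ lead(D) = −3x⁴ ÷ −x² = 3x². Subtract (3x²)·D = −3x⁴ + 6x³ + 24x². Remainder: 8x³ − 9x² − 71x − 53.
Step 5: lead(8x³ − 9x² − 71x − 53) ÷ lead(D) = 8x³ ÷ −x² = −8x. Subtract (−8x)·D = 8x³ − 16x² − 64x. Remainder: 7x² − 7x − 53.
Step 6: lead(7x² − 7x − 53) ÷ lead(D) = 7x² ÷ −x² = −7. Subtract (−7)·D = 7x² − 14x − 56. Remainder: 7x + 3.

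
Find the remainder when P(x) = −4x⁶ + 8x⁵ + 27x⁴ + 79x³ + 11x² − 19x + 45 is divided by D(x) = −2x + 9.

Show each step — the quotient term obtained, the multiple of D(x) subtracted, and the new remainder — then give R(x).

R(x) = 0

Step 1: lead(−4x⁶ + 8x⁵ + 27x⁴ + 79x³ + 11x² − 19x + 45) ÷ lead(D) = −4x⁶ ÷ −2x = 2x⁵. Subtract (2x⁵)·D = −4x⁶ + 18x⁵. Remainder: −10x⁵ + 27x⁴ + 79x³ + 11x² − 19x + 45.
Step 2: lead(−10x⁵ + 27x⁴ + 79x³ + 11x² − 19x + 45) ÷ lead(D) = −10x⁵ ÷ −2x = 5x⁴. Subtract (5x⁴)·D = −10x⁵ + 45x⁴. Remainder: −18x⁴ + 79x³ + 11x² − 19x + 45.
Step 3: lead(−18x⁴ + 79x³ + 11x² − 19x + 45) ÷ lead(D) = −18x⁴ ÷ −2x = 9x³. Subtract (9x³)·D = −18x⁴ + 81x³. Remainder: −2x³ + 11x² − 19x + 45.
Step 4: lead(−2x³ + 11x² − 19x + 45) ÷ lead(D) = −2x³ ÷ −2x = x². Subtract (x²)·D = −2x³ + 9x². Remainder: 2x² − 19x + 45.
Step 5: lead(2x² − 19x + 45) ÷ lead(D) = 2x² ÷ −2x = −x. Subtract (−x)·D = 2x² − 9x. Remainder: −10x + 45.
Step 6: lead(−10x + 45) ÷ lead(D) = −10x ÷ −2x = 5. Subtract (5)·D = −10x + 45. Remainder: 0.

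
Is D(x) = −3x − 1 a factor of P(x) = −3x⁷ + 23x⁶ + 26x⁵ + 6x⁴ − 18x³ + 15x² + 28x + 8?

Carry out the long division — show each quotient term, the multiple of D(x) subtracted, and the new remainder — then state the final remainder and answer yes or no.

Step 1: lead(−3x⁷ + 23x⁶ + 26x⁵ + 6x⁴ − 18x³ + 15x² + 28x + 8) ÷ lead(D) = −3x⁷ ÷ −3x = x⁶. Subtract (x⁶)·D = −3x⁷ − x⁶. Remainder: 24x⁶ + 26x⁵ + 6x⁴ − 18x³ + 15x² + 28x + 8.
Step 2: lead(24x⁶ + 26x⁵ + 6x⁴ − 18x³ + 15x² + 28x + 8) ÷ lead(D) = 24x⁶ ÷ −3x = −8x⁵. Subtract (−8x⁵)·D = 24x⁶ + 8x⁵. Remainder: 18x⁵ + 6x⁴ − 18x³ + 15x² + 28x + 8.
Step 3: lead(18x⁵ + 6x⁴ − 18x³ + 15x² + 28x + 8) ÷ lead(D) = 18x⁵ ÷ −3x = −6x⁴. Subtract (−6x⁴)·D = 18x⁵ + 6x⁴. Remainder: −18x³ + 15x² + 28x + 8.
Step 4: lead(−18x³ + 15x² + 28x + 8) ÷ lead(D) = −18x³ ÷ −3x = 6x². Subtract (6x²)·D = −18x³ − 6x². Remainder: 21x² + 28x + 8.
Step 5: lead(21x² + 28x + 8) ÷ lead(D) = 21x² ÷ −3x = −7x. Subtract (−7x)·D = 21x² + 7x. Remainder: 21x + 8.
Step 6: lead(21x + 8) ÷ lead(D) = 21x ÷ −3x = −7. Subtract (−7)·D = 21x + 7. Remainder: 1.

R(x) = 1, so D(x) is not a factor of P(x). no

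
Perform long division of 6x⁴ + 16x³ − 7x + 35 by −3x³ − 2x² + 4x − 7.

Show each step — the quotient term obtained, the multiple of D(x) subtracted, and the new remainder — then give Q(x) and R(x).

Step 1: lead(6x⁴ + 16x³ − 7x + 35) ÷ lead(D) = 6x⁴ ÷ −3x³ = −2x. Subtract (−2x)·D = 6x⁴ + 4x³ − 8x² + 14x. Remainder: 12x³ + 8x² − 21x + 35.
Step 2: lead(12x³ + 8x² − 21x + 35) ÷ lead(D) = 12x³ ÷ −3x³ = −4. Subtract (−4)·D = 12x³ + 8x² − 16x + 28. Remainder: −5x + 7.

Q(x) = −2x − 4; R(x) = −5x + 7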